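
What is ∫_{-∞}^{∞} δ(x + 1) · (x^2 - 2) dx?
-1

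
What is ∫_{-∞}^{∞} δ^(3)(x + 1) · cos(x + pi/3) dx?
- \cos{\left(\frac{\pi}{6} + 1 \right)}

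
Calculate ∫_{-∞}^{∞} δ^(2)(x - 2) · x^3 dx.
12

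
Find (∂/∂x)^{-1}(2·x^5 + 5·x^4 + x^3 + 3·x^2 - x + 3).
\frac{x^{6}}{3} + x^{5} + \frac{x^{4}}{4} + x^{3} - \frac{x^{2}}{2} + 3 x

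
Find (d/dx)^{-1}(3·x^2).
x^{3}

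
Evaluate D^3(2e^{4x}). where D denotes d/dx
128 e^{4 x}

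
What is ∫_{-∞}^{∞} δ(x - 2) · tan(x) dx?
\tan{\left(2 \right)}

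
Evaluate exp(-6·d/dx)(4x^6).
4 x^{6} - 144 x^{5} + 2160 x^{4} - 17280 x^{3} + 77760 x^{2} - 186624 x + 186624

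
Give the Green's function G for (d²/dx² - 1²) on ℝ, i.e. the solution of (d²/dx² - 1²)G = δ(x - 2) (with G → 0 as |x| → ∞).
-\frac{e^{-|x - 2|}}{2}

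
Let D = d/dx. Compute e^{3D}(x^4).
x^{4} + 12 x^{3} + 54 x^{2} + 108 x + 81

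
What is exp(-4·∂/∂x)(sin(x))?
\sin{\left(x - 4 \right)}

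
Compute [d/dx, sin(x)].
\cos{\left(x \right)}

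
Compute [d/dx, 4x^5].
20 x^{4}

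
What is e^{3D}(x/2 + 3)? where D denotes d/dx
\frac{x}{2} + \frac{9}{2}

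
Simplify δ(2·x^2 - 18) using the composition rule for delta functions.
\frac{\delta(x - 3) + \delta(x + 3)}{12}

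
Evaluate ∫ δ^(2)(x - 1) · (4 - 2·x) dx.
0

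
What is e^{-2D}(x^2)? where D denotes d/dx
x^{2} - 4 x + 4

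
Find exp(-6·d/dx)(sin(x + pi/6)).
\sin{\left(x - 6 + \frac{\pi}{6} \right)}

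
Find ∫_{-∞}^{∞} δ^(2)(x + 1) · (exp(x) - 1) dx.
e^{-1}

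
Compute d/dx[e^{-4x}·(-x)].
\left(4 x - 1\right) e^{- 4 x}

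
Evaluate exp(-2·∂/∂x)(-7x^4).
- 7 x^{4} + 56 x^{3} - 168 x^{2} + 224 x - 112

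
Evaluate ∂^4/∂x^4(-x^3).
0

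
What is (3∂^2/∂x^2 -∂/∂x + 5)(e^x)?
7 e^{x}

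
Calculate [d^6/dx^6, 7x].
42\frac{d^{5}}{dx^{5}}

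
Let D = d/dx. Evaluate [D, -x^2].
- 2 x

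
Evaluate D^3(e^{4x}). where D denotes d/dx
64 e^{4 x}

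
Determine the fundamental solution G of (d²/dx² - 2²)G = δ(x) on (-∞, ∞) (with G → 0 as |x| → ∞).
-\frac{e^{-2|x|}}{4}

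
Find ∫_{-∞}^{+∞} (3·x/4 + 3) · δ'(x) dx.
- \frac{3}{4}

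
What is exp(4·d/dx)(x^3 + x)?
x^{3} + 12 x^{2} + 49 x + 68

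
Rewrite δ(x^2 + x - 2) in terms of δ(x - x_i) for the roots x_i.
\frac{\delta(x - 1) + \delta(x + 2)}{3}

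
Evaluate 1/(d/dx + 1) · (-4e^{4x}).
- \frac{4 e^{4 x}}{5}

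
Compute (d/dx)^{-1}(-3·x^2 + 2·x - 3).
- x^{3} + x^{2} - 3 x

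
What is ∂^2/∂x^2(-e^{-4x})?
- 16 e^{- 4 x}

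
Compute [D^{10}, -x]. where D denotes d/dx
-10D^{9}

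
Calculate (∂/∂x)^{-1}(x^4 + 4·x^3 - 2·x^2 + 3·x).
\frac{x^{5}}{5} + x^{4} - \frac{2 x^{3}}{3} + \frac{3 x^{2}}{2}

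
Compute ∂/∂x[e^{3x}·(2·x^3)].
6 x^{2} \left(x + 1\right) e^{3 x}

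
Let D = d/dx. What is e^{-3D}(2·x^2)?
2 x^{2} - 12 x + 18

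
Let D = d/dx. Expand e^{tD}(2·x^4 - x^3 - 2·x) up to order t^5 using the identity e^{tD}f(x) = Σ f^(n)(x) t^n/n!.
2 t^{4} + t^{3} \left(8 x - 1\right) + 3 t^{2} x \left(4 x - 1\right) - t \left(- 8 x^{3} + 3 x^{2} + 2\right) + 2 x^{4} - x^{3} - 2 x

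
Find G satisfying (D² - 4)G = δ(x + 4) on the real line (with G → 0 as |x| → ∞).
-\frac{e^{-2|x + 4|}}{4}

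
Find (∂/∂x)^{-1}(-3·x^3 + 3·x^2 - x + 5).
- \frac{3 x^{4}}{4} + x^{3} - \frac{x^{2}}{2} + 5 x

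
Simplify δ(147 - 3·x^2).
\frac{\delta(x - 7) + \delta(x + 7)}{42}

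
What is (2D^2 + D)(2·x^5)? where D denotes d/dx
10 x^{3} \left(x + 8\right)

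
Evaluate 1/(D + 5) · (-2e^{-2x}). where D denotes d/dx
- \frac{2 e^{- 2 x}}{3}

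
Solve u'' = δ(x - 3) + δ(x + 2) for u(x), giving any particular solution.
\frac{|x - 3|}{2} + \frac{|x + 2|}{2}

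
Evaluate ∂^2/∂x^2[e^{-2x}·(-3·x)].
12 \left(1 - x\right) e^{- 2 x}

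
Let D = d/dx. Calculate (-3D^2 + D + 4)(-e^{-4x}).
48 e^{- 4 x}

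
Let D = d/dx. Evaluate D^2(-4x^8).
- 224 x^{6}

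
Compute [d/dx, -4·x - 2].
-4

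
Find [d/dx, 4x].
4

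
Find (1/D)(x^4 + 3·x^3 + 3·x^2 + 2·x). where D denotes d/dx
\frac{x^{5}}{5} + \frac{3 x^{4}}{4} + x^{3} + x^{2}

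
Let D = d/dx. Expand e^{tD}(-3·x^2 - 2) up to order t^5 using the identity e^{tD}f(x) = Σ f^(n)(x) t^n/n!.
- 3 t^{2} - 6 t x - 3 x^{2} - 2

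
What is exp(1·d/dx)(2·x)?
2 x + 2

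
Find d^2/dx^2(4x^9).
288 x^{7}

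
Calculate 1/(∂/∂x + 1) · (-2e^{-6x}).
\frac{2 e^{- 6 x}}{5}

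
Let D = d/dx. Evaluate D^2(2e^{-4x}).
32 e^{- 4 x}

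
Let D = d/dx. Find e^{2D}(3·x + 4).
3 x + 10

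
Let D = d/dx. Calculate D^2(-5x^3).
- 30 x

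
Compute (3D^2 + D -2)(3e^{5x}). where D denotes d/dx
234 e^{5 x}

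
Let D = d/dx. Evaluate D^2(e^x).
e^{x}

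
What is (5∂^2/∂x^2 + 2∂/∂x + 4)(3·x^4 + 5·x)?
12 x^{4} + 24 x^{3} + 180 x^{2} + 20 x + 10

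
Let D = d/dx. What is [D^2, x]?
2D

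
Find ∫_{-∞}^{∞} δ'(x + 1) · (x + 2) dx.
-1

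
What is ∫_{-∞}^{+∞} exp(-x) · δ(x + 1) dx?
e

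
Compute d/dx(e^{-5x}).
- 5 e^{- 5 x}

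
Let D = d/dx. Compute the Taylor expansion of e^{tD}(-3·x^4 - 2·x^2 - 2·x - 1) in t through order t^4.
- 3 t^{4} - 12 t^{3} x - 2 t^{2} \left(9 x^{2} + 1\right) - 2 t \left(6 x^{3} + 2 x + 1\right) - 3 x^{4} - 2 x^{2} - 2 x - 1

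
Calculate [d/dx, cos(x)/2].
- \frac{\sin{\left(x \right)}}{2}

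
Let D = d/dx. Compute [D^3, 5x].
15D^{2}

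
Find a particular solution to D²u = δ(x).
\frac{|x|}{2}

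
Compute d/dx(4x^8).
32 x^{7}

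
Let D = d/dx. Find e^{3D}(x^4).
x^{4} + 12 x^{3} + 54 x^{2} + 108 x + 81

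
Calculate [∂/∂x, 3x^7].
21 x^{6}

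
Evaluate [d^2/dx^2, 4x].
8\frac{d}{dx}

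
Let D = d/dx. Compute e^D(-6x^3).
- 6 x^{3} - 18 x^{2} - 18 x - 6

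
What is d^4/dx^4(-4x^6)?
- 1440 x^{2}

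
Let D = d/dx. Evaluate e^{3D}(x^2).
x^{2} + 6 x + 9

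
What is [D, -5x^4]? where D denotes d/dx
- 20 x^{3}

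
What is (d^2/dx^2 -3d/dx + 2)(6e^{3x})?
12 e^{3 x}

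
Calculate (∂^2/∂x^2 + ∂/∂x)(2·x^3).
6 x \left(x + 2\right)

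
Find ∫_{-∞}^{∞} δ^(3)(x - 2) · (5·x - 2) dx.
0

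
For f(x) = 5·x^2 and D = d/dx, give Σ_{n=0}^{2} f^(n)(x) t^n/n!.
5 t^{2} + 10 t x + 5 x^{2}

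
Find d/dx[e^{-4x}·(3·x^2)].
6 x \left(1 - 2 x\right) e^{- 4 x}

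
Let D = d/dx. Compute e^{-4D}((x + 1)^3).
x^{3} - 9 x^{2} + 27 x - 27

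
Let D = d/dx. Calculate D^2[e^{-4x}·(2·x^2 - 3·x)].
4 \left(8 x^{2} - 20 x + 7\right) e^{- 4 x}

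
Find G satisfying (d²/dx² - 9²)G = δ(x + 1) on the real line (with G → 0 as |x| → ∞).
-\frac{e^{-9|x + 1|}}{18}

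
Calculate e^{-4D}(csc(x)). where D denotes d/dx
\csc{\left(x - 4 \right)}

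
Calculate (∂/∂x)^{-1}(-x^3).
- \frac{x^{4}}{4}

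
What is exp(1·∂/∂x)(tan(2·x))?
\tan{\left(2 x + 2 \right)}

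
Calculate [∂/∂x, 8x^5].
40 x^{4}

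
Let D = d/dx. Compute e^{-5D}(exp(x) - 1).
e^{x - 5} - 1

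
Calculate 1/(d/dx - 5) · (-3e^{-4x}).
\frac{e^{- 4 x}}{3}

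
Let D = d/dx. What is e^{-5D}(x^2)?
x^{2} - 10 x + 25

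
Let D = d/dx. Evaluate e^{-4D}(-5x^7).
- 5 x^{7} + 140 x^{6} - 1680 x^{5} + 11200 x^{4} - 44800 x^{3} + 107520 x^{2} - 143360 x + 81920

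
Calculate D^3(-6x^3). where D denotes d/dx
-36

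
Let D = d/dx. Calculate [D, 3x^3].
9 x^{2}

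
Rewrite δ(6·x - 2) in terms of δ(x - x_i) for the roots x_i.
\frac{\delta(x - 1/3)}{6}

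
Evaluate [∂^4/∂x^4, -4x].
-16\frac{d^{3}}{dx^{3}}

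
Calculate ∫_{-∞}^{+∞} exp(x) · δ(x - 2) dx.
e^{2}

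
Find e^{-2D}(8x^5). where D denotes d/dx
8 x^{5} - 80 x^{4} + 320 x^{3} - 640 x^{2} + 640 x - 256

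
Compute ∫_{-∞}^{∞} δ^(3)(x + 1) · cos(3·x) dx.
27 \sin{\left(3 \right)}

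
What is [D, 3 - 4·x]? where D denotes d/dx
-4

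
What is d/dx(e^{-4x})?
- 4 e^{- 4 x}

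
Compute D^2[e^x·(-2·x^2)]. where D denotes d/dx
2 \left(- x^{2} - 4 x - 2\right) e^{x}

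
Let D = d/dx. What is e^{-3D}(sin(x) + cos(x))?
\sqrt{2} \cos{\left(- x + \frac{\pi}{4} + 3 \right)}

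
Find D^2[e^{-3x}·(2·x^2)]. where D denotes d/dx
2 \left(9 x^{2} - 12 x + 2\right) e^{- 3 x}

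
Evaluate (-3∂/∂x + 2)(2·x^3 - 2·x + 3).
4 x^{3} - 18 x^{2} - 4 x + 12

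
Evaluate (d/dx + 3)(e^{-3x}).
0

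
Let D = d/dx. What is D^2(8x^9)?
576 x^{7}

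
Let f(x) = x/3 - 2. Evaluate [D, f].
\frac{1}{3}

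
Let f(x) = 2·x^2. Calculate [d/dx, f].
4 x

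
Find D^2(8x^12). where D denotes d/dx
1056 x^{10}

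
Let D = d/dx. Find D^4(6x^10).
30240 x^{6}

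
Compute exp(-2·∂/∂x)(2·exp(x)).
2 e^{x - 2}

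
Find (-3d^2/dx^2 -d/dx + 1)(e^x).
- 3 e^{x}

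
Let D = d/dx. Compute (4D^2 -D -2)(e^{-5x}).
103 e^{- 5 x}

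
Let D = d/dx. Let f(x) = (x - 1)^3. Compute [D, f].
3 \left(x - 1\right)^{2}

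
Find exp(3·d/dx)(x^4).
x^{4} + 12 x^{3} + 54 x^{2} + 108 x + 81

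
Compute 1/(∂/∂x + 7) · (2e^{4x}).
\frac{2 e^{4 x}}{11}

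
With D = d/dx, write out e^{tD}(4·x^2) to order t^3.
4 t^{2} + 8 t x + 4 x^{2}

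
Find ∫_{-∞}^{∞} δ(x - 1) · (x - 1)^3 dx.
0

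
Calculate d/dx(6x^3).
18 x^{2}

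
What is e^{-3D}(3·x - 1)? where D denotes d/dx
3 x - 10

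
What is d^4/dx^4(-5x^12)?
- 59400 x^{8}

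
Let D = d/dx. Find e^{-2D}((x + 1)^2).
x^{2} - 2 x + 1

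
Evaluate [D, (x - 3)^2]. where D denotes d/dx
2 x - 6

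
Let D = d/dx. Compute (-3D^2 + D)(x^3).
3 x \left(x - 6\right)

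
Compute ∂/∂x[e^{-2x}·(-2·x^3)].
x^{2} \left(4 x - 6\right) e^{- 2 x}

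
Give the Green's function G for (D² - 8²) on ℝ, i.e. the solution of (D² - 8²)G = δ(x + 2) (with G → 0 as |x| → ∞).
-\frac{e^{-8|x + 2|}}{16}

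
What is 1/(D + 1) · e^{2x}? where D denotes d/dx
\frac{e^{2 x}}{3}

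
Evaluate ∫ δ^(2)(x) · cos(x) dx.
-1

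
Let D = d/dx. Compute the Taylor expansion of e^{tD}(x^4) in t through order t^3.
x \left(4 t^{3} + 6 t^{2} x + 4 t x^{2} + x^{3}\right)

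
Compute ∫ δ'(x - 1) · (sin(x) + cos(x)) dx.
- \cos{\left(1 \right)} + \sin{\left(1 \right)}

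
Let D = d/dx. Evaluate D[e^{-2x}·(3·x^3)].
x^{2} \left(9 - 6 x\right) e^{- 2 x}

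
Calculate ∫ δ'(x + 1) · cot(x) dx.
\frac{1}{\sin^{2}{\left(1 \right)}}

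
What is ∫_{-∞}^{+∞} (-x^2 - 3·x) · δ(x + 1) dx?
2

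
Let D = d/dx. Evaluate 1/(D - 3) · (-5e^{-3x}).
\frac{5 e^{- 3 x}}{6}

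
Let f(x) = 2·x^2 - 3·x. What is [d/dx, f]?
4 x - 3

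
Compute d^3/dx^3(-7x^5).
- 420 x^{2}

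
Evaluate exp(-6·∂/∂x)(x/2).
\frac{x}{2} - 3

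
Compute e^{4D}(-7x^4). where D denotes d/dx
- 7 x^{4} - 112 x^{3} - 672 x^{2} - 1792 x - 1792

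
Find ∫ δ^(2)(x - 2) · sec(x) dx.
\left(1 + 2 \tan^{2}{\left(2 \right)}\right) \sec{\left(2 \right)}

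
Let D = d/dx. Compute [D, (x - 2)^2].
2 x - 4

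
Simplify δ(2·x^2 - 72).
\frac{\delta(x - 6) + \delta(x + 6)}{24}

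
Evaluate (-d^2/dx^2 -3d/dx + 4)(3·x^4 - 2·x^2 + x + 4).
12 x^{4} - 36 x^{3} - 44 x^{2} + 16 x + 17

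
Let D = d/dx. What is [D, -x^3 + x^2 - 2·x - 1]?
- 3 x^{2} + 2 x - 2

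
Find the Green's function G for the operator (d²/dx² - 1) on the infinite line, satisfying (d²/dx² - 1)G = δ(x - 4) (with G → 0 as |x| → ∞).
-\frac{e^{-|x - 4|}}{2}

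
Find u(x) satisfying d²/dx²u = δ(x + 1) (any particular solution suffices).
\frac{|x + 1|}{2}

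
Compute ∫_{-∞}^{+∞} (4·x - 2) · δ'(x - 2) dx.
-4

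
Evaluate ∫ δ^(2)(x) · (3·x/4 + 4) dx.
0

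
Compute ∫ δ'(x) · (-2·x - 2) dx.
2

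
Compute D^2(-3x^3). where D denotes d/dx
- 18 x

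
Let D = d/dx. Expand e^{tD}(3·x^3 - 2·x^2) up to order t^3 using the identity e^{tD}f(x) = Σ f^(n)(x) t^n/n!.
3 t^{3} + t^{2} \left(9 x - 2\right) + t x \left(9 x - 4\right) + 3 x^{3} - 2 x^{2}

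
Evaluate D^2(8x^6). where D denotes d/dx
240 x^{4}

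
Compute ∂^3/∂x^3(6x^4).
144 x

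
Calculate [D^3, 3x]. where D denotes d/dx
9D^{2}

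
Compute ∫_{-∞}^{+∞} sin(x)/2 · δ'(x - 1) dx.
- \frac{\cos{\left(1 \right)}}{2}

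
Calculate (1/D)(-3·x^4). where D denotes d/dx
- \frac{3 x^{5}}{5}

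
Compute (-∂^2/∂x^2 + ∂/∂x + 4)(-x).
- 4 x - 1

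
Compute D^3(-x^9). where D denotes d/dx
- 504 x^{6}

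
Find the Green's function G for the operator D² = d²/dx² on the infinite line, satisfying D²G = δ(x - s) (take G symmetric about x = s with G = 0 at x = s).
\frac{|x - s|}{2}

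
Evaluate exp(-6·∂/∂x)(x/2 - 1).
\frac{x}{2} - 4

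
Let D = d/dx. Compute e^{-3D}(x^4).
x^{4} - 12 x^{3} + 54 x^{2} - 108 x + 81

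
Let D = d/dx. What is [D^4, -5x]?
-20D^{3}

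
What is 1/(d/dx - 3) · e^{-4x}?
- \frac{e^{- 4 x}}{7}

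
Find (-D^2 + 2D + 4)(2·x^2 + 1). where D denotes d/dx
8 x \left(x + 1\right)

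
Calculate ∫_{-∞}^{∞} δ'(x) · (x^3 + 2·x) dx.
-2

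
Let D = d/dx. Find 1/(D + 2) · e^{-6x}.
- \frac{e^{- 6 x}}{4}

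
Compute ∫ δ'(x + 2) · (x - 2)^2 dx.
8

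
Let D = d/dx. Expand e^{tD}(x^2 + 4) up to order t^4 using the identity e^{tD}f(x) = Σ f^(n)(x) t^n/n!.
t^{2} + 2 t x + x^{2} + 4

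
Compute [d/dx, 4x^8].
32 x^{7}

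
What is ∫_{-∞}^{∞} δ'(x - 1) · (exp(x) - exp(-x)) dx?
- 2 \cosh{\left(1 \right)}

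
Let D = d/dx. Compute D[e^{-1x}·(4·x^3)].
4 x^{2} \left(3 - x\right) e^{- x}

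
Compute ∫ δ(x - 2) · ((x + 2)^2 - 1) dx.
15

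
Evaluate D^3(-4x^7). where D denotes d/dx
- 840 x^{4}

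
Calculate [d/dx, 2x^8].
16 x^{7}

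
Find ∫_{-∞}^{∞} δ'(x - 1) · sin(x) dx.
- \cos{\left(1 \right)}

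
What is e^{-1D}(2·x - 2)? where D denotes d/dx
2 x - 4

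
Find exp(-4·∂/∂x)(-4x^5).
- 4 x^{5} + 80 x^{4} - 640 x^{3} + 2560 x^{2} - 5120 x + 4096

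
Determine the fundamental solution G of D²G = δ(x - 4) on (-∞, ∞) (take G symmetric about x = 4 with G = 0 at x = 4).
\frac{|x - 4|}{2}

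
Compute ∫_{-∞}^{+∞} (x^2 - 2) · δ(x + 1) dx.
-1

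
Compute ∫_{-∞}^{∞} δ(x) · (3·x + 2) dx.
2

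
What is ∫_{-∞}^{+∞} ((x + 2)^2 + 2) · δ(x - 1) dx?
11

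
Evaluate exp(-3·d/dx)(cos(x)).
\cos{\left(x - 3 \right)}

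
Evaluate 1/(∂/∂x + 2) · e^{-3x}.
- e^{- 3 x}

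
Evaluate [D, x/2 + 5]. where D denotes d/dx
\frac{1}{2}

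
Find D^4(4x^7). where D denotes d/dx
3360 x^{3}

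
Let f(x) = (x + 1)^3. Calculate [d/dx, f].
3 \left(x + 1\right)^{2}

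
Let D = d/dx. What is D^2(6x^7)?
252 x^{5}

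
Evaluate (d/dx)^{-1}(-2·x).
- x^{2}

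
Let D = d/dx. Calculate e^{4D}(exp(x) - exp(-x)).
2 \sinh{\left(x + 4 \right)}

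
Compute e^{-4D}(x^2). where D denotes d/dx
x^{2} - 8 x + 16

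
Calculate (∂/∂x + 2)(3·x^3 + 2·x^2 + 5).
6 x^{3} + 13 x^{2} + 4 x + 10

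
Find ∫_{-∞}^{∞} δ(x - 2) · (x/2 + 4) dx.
5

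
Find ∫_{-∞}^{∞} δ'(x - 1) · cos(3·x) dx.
3 \sin{\left(3 \right)}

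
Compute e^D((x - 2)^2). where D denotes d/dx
x^{2} - 2 x + 1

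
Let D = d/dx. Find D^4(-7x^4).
-168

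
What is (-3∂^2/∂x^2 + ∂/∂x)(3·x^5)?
15 x^{3} \left(x - 12\right)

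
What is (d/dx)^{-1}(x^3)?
\frac{x^{4}}{4}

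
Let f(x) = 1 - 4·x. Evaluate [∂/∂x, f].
-4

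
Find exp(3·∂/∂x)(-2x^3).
- 2 x^{3} - 18 x^{2} - 54 x - 54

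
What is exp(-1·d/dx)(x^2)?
x^{2} - 2 x + 1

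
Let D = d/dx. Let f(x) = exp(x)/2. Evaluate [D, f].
\frac{e^{x}}{2}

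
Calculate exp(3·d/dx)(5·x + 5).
5 x + 20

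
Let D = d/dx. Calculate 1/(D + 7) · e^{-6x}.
e^{- 6 x}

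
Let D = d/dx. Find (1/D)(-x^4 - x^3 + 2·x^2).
- \frac{x^{5}}{5} - \frac{x^{4}}{4} + \frac{2 x^{3}}{3}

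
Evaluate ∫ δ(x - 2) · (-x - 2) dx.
-4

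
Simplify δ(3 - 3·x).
\frac{\delta(x - 1)}{3}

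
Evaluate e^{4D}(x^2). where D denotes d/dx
x^{2} + 8 x + 16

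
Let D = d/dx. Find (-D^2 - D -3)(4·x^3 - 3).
- 12 x^{3} - 12 x^{2} - 24 x + 9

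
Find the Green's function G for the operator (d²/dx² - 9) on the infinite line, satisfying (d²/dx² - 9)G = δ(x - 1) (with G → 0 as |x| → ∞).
-\frac{e^{-3|x - 1|}}{6}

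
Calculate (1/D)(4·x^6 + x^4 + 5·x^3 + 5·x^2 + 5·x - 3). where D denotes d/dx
\frac{4 x^{7}}{7} + \frac{x^{5}}{5} + \frac{5 x^{4}}{4} + \frac{5 x^{3}}{3} + \frac{5 x^{2}}{2} - 3 x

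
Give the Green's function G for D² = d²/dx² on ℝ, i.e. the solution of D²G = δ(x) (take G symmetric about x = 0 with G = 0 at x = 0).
\frac{|x|}{2}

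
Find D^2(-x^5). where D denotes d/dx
- 20 x^{3}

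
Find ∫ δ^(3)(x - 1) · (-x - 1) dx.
0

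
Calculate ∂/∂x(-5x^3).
- 15 x^{2}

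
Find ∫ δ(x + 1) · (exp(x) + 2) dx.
e^{-1} + 2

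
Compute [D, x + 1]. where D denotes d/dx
1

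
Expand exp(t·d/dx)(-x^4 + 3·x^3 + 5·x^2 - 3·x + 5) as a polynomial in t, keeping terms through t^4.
- t^{4} + t^{3} \left(3 - 4 x\right) + t^{2} \left(- 6 x^{2} + 9 x + 5\right) - t \left(4 x^{3} - 9 x^{2} - 10 x + 3\right) - x^{4} + 3 x^{3} + 5 x^{2} - 3 x + 5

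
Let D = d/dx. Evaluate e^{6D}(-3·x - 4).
- 3 x - 22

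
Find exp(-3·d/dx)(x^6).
x^{6} - 18 x^{5} + 135 x^{4} - 540 x^{3} + 1215 x^{2} - 1458 x + 729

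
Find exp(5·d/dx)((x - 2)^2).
x^{2} + 6 x + 9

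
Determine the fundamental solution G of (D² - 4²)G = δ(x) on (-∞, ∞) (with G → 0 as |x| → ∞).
-\frac{e^{-4|x|}}{8}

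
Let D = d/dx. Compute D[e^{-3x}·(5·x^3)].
15 x^{2} \left(1 - x\right) e^{- 3 x}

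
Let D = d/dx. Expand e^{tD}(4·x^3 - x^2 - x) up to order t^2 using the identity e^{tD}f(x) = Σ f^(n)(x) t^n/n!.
t^{2} \left(12 x - 1\right) - t \left(- 12 x^{2} + 2 x + 1\right) + 4 x^{3} - x^{2} - x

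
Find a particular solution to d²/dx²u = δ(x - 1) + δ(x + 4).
\frac{|x - 1|}{2} + \frac{|x + 4|}{2}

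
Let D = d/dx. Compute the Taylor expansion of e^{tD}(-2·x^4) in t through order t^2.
2 x^{2} \left(- 6 t^{2} - 4 t x - x^{2}\right)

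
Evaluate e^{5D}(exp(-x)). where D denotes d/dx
e^{- x - 5}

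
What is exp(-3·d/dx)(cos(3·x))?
\cos{\left(3 x - 9 \right)}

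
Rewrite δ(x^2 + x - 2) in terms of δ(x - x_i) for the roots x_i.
\frac{\delta(x + 2) + \delta(x - 1)}{3}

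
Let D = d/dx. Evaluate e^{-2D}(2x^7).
2 x^{7} - 28 x^{6} + 168 x^{5} - 560 x^{4} + 1120 x^{3} - 1344 x^{2} + 896 x - 256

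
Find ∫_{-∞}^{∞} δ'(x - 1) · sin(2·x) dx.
- 2 \cos{\left(2 \right)}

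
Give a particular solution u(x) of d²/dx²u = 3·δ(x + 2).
\frac{3|x + 2|}{2}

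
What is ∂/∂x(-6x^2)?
- 12 x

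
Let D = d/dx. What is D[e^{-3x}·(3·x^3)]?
9 x^{2} \left(1 - x\right) e^{- 3 x}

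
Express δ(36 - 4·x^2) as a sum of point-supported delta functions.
\frac{\delta(x - 3) + \delta(x + 3)}{24}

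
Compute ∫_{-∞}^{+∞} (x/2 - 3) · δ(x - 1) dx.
- \frac{5}{2}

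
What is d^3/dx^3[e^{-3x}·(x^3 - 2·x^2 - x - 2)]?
3 \left(- 9 x^{3} + 45 x^{2} - 45 x + 23\right) e^{- 3 x}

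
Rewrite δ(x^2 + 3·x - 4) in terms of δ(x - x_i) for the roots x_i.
\frac{\delta(x - 1) + \delta(x + 4)}{5}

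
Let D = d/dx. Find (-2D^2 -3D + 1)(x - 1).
x - 4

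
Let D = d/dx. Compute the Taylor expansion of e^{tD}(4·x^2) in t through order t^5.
4 t^{2} + 8 t x + 4 x^{2}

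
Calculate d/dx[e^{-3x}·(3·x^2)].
3 x \left(2 - 3 x\right) e^{- 3 x}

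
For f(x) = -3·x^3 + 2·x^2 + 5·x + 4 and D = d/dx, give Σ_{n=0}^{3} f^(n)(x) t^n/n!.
- 3 t^{3} + t^{2} \left(2 - 9 x\right) + t \left(- 9 x^{2} + 4 x + 5\right) - 3 x^{3} + 2 x^{2} + 5 x + 4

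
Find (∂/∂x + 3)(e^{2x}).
5 e^{2 x}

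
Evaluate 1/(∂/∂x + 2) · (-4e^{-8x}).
\frac{2 e^{- 8 x}}{3}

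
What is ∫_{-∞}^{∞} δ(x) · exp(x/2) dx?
1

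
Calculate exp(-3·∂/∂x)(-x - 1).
2 - x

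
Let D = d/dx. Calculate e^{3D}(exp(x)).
e^{x + 3}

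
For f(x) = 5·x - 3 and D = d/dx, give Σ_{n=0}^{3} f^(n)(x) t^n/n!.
5 t + 5 x - 3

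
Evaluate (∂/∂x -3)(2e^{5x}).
4 e^{5 x}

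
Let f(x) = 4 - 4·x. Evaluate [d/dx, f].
-4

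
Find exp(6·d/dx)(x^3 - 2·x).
x^{3} + 18 x^{2} + 106 x + 204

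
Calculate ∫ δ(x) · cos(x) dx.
1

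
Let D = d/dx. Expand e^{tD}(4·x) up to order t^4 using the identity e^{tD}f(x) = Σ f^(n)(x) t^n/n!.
4 t + 4 x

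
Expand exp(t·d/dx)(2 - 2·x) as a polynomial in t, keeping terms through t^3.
- 2 t - 2 x + 2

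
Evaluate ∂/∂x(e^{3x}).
3 e^{3 x}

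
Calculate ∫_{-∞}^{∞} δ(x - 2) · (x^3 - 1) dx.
7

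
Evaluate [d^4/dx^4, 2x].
8\frac{d^{3}}{dx^{3}}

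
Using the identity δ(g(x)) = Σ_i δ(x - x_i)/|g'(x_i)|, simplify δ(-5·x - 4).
\frac{\delta(x + 4/5)}{5}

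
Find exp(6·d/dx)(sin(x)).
\sin{\left(x + 6 \right)}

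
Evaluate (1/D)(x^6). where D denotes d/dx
\frac{x^{7}}{7}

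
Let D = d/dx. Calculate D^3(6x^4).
144 x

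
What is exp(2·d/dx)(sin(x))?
\sin{\left(x + 2 \right)}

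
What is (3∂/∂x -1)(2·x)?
6 - 2 x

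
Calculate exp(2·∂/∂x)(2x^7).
2 x^{7} + 28 x^{6} + 168 x^{5} + 560 x^{4} + 1120 x^{3} + 1344 x^{2} + 896 x + 256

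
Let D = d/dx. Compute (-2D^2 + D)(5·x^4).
20 x^{2} \left(x - 6\right)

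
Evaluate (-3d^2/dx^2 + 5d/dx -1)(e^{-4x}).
- 69 e^{- 4 x}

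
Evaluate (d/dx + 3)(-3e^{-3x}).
0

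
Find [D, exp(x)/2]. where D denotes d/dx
\frac{e^{x}}{2}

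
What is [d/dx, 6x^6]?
36 x^{5}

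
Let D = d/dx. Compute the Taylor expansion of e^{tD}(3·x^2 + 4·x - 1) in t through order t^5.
3 t^{2} + 2 t \left(3 x + 2\right) + 3 x^{2} + 4 x - 1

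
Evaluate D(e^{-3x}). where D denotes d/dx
- 3 e^{- 3 x}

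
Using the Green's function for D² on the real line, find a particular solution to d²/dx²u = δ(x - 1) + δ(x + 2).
\frac{|x - 1|}{2} + \frac{|x + 2|}{2}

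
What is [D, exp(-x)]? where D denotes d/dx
- e^{- x}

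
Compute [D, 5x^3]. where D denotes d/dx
15 x^{2}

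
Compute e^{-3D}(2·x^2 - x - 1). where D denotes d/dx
2 x^{2} - 13 x + 20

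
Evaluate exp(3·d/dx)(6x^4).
6 x^{4} + 72 x^{3} + 324 x^{2} + 648 x + 486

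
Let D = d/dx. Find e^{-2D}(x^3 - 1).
x^{3} - 6 x^{2} + 12 x - 9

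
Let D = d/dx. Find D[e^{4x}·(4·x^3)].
x^{2} \left(16 x + 12\right) e^{4 x}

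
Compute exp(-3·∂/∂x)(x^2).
x^{2} - 6 x + 9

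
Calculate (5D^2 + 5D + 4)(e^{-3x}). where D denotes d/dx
34 e^{- 3 x}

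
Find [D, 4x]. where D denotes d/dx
4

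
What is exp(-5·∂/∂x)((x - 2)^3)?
x^{3} - 21 x^{2} + 147 x - 343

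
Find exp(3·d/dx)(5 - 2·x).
- 2 x - 1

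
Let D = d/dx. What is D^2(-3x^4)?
- 36 x^{2}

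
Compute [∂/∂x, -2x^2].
- 4 x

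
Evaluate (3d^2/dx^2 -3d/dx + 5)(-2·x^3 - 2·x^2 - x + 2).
- 10 x^{3} + 8 x^{2} - 29 x + 1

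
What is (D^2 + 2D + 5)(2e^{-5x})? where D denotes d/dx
40 e^{- 5 x}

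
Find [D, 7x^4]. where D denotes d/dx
28 x^{3}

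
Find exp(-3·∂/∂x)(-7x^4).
- 7 x^{4} + 84 x^{3} - 378 x^{2} + 756 x - 567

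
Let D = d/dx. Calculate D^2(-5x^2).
-10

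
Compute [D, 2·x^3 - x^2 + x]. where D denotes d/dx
6 x^{2} - 2 x + 1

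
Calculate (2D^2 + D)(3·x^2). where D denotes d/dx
6 x + 12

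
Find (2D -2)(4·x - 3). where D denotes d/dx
14 - 8 x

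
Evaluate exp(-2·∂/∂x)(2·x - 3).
2 x - 7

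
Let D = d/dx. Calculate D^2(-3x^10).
- 270 x^{8}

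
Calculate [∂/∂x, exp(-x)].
- e^{- x}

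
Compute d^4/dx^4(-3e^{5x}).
- 1875 e^{5 x}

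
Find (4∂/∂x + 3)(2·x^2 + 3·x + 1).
6 x^{2} + 25 x + 15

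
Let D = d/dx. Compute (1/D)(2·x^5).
\frac{x^{6}}{3}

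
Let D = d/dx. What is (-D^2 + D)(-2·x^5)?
10 x^{3} \left(4 - x\right)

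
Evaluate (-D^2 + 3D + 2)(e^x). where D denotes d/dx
4 e^{x}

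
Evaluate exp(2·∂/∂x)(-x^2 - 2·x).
- x^{2} - 6 x - 8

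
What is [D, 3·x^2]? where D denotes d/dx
6 x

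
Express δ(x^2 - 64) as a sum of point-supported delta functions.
\frac{\delta(x - 8) + \delta(x + 8)}{16}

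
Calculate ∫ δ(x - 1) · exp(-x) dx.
e^{-1}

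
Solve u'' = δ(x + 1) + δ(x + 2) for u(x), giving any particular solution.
\frac{|x + 1|}{2} + \frac{|x + 2|}{2}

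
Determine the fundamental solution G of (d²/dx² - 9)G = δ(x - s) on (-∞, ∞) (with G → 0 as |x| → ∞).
-\frac{e^{-3|x-s|}}{6}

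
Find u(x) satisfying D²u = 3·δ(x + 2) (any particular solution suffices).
\frac{3|x + 2|}{2}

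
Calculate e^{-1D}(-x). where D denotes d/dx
1 - x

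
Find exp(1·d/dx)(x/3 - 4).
\frac{x}{3} - \frac{11}{3}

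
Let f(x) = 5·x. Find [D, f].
5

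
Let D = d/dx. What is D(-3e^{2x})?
- 6 e^{2 x}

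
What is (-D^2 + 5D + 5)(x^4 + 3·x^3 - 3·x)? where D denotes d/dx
5 x^{4} + 35 x^{3} + 33 x^{2} - 33 x - 15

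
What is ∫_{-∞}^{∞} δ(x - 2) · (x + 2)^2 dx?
16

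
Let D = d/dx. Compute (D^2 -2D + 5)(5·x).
25 x - 10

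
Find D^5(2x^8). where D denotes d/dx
13440 x^{3}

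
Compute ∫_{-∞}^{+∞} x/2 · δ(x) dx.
0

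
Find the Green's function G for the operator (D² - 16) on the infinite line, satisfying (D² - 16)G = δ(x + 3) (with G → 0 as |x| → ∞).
-\frac{e^{-4|x + 3|}}{8}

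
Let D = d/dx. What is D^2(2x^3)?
12 x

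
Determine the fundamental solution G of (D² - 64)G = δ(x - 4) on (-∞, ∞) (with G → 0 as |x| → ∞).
-\frac{e^{-8|x - 4|}}{16}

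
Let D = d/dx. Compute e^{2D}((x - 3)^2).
x^{2} - 2 x + 1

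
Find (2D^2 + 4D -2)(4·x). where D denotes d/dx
16 - 8 x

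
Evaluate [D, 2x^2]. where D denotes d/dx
4 x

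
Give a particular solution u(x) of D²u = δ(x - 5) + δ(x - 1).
\frac{|x - 5|}{2} + \frac{|x - 1|}{2}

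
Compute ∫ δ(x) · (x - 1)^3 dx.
-1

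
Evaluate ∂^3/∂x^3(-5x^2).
0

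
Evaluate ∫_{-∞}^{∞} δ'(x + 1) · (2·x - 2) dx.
-2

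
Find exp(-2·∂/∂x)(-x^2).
- x^{2} + 4 x - 4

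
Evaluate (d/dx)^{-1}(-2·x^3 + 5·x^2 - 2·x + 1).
- \frac{x^{4}}{2} + \frac{5 x^{3}}{3} - x^{2} + x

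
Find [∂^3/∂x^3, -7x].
-21\frac{d^{2}}{dx^{2}}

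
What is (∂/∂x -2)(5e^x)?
- 5 e^{x}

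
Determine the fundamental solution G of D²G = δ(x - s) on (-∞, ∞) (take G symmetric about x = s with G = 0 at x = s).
\frac{|x - s|}{2}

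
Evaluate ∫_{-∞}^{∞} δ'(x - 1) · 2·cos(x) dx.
2 \sin{\left(1 \right)}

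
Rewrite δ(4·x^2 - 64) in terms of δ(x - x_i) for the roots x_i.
\frac{\delta(x - 4) + \delta(x + 4)}{32}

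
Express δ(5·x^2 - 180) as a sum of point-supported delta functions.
\frac{\delta(x - 6) + \delta(x + 6)}{60}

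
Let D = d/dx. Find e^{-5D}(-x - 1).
4 - x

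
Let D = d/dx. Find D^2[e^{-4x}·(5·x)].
40 \left(2 x - 1\right) e^{- 4 x}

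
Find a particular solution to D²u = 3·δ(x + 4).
\frac{3|x + 4|}{2}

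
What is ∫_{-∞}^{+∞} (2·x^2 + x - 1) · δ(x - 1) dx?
2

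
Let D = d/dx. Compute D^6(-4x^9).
- 241920 x^{3}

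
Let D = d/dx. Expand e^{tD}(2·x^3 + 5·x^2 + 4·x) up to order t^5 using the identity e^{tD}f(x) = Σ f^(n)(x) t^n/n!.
2 t^{3} + t^{2} \left(6 x + 5\right) + 2 t \left(3 x^{2} + 5 x + 2\right) + 2 x^{3} + 5 x^{2} + 4 x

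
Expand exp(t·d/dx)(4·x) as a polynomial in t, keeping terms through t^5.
4 t + 4 x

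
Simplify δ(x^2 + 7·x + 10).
\frac{\delta(x + 5) + \delta(x + 2)}{3}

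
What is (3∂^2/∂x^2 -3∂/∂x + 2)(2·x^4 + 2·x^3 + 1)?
4 x^{4} - 20 x^{3} + 54 x^{2} + 36 x + 2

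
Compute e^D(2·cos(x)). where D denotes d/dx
2 \cos{\left(x + 1 \right)}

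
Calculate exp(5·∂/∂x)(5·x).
5 x + 25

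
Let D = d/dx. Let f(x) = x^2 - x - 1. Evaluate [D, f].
2 x - 1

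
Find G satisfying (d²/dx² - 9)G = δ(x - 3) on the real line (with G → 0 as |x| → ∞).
-\frac{e^{-3|x - 3|}}{6}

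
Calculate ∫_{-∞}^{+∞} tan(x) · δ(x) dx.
0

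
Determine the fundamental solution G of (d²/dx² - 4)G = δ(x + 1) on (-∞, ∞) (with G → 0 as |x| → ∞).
-\frac{e^{-2|x + 1|}}{4}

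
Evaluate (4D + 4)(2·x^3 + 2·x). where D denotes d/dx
8 x^{3} + 24 x^{2} + 8 x + 8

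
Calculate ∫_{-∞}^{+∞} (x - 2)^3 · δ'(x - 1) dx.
-3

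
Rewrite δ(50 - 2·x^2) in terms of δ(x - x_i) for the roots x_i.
\frac{\delta(x - 5) + \delta(x + 5)}{20}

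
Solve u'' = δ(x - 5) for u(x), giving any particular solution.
\frac{|x - 5|}{2}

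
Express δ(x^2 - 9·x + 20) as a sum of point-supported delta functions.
\frac{\delta(x - 5) + \delta(x - 4)}{1}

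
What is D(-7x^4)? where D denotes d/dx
- 28 x^{3}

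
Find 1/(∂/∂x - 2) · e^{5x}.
\frac{e^{5 x}}{3}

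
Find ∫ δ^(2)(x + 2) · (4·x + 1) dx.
0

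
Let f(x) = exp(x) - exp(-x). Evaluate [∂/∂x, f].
2 \cosh{\left(x \right)}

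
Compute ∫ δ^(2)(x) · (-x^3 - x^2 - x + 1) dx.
-2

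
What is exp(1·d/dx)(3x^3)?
3 x^{3} + 9 x^{2} + 9 x + 3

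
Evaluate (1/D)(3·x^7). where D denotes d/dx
\frac{3 x^{8}}{8}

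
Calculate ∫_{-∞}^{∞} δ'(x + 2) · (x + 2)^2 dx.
0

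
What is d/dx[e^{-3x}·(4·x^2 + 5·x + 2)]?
\left(- 12 x^{2} - 7 x - 1\right) e^{- 3 x}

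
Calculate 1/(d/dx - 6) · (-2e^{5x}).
2 e^{5 x}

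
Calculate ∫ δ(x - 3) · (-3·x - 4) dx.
-13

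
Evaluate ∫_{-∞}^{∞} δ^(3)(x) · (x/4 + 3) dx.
0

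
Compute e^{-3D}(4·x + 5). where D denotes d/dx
4 x - 7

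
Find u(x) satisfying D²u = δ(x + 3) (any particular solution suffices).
\frac{|x + 3|}{2}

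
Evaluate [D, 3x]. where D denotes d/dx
3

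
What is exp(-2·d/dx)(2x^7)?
2 x^{7} - 28 x^{6} + 168 x^{5} - 560 x^{4} + 1120 x^{3} - 1344 x^{2} + 896 x - 256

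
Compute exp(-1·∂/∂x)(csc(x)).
\csc{\left(x - 1 \right)}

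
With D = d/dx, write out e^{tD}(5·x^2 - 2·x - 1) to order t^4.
5 t^{2} + 2 t \left(5 x - 1\right) + 5 x^{2} - 2 x - 1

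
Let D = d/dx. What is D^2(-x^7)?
- 42 x^{5}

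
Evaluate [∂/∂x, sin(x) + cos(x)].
- \sin{\left(x \right)} + \cos{\left(x \right)}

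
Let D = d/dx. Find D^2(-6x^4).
- 72 x^{2}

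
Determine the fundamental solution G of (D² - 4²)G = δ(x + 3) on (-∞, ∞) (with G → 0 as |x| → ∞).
-\frac{e^{-4|x + 3|}}{8}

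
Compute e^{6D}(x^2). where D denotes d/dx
x^{2} + 12 x + 36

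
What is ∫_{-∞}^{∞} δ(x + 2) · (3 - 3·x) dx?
9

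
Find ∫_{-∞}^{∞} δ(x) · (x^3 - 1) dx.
-1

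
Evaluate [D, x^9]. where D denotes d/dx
9 x^{8}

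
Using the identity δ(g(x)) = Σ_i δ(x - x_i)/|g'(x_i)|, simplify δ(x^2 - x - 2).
\frac{\delta(x + 1) + \delta(x - 2)}{3}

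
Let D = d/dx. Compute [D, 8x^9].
72 x^{8}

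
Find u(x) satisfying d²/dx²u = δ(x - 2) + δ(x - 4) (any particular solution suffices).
\frac{|x - 2|}{2} + \frac{|x - 4|}{2}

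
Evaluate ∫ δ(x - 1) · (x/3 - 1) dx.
- \frac{2}{3}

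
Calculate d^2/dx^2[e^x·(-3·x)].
3 \left(- x - 2\right) e^{x}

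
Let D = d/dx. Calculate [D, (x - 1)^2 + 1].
2 x - 2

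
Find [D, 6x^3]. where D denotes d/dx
18 x^{2}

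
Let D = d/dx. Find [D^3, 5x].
15D^{2}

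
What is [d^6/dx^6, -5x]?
-30\frac{d^{5}}{dx^{5}}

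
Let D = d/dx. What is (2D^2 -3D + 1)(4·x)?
4 x - 12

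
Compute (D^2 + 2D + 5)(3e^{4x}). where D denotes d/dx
87 e^{4 x}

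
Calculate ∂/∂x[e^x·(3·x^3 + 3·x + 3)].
3 \left(x^{3} + 3 x^{2} + x + 2\right) e^{x}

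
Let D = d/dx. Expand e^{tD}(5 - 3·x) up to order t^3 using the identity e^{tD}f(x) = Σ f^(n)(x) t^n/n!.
- 3 t - 3 x + 5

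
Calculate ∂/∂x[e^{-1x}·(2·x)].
2 \left(1 - x\right) e^{- x}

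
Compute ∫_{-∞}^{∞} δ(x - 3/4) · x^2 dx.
\frac{9}{16}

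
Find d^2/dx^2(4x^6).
120 x^{4}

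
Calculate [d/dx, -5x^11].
- 55 x^{10}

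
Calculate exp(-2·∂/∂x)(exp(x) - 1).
e^{x - 2} - 1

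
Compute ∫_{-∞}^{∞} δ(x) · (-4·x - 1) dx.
-1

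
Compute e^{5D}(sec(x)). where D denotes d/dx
\sec{\left(x + 5 \right)}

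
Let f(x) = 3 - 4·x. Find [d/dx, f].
-4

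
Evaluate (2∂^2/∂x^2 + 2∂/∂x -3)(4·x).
8 - 12 x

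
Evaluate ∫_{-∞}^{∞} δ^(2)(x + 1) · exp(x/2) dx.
\frac{1}{4 e^{\frac{1}{2}}}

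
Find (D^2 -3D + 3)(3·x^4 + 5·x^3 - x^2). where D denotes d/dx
9 x^{4} - 21 x^{3} - 12 x^{2} + 36 x - 2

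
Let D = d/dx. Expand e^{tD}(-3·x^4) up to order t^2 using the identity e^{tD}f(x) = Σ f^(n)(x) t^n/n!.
3 x^{2} \left(- 6 t^{2} - 4 t x - x^{2}\right)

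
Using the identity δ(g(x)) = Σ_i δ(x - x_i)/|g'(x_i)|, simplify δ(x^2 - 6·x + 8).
\frac{\delta(x - 4) + \delta(x - 2)}{2}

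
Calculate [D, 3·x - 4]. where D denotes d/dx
3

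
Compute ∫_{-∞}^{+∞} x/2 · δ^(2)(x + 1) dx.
0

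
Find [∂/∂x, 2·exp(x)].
2 e^{x}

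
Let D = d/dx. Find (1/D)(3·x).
\frac{3 x^{2}}{2}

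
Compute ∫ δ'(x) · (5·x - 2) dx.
-5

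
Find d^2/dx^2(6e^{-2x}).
24 e^{- 2 x}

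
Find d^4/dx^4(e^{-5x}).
625 e^{- 5 x}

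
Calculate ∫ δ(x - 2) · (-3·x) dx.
-6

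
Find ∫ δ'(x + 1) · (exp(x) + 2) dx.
- \frac{1}{e}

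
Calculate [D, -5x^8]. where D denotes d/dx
- 40 x^{7}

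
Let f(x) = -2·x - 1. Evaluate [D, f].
-2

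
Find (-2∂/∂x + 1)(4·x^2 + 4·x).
4 x^{2} - 12 x - 8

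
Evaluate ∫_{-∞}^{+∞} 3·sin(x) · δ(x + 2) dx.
- 3 \sin{\left(2 \right)}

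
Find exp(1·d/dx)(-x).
- x - 1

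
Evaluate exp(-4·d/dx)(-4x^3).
- 4 x^{3} + 48 x^{2} - 192 x + 256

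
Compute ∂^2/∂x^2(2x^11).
220 x^{9}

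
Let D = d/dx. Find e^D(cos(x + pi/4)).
\cos{\left(x + \frac{\pi}{4} + 1 \right)}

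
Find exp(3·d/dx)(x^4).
x^{4} + 12 x^{3} + 54 x^{2} + 108 x + 81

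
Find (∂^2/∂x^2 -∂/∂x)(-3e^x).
0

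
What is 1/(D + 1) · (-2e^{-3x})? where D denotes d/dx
e^{- 3 x}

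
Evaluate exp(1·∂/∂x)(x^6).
x^{6} + 6 x^{5} + 15 x^{4} + 20 x^{3} + 15 x^{2} + 6 x + 1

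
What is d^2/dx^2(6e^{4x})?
96 e^{4 x}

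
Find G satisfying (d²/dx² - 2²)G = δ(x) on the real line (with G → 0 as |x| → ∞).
-\frac{e^{-2|x|}}{4}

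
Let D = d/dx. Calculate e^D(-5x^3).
- 5 x^{3} - 15 x^{2} - 15 x - 5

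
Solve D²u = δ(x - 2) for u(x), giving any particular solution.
\frac{|x - 2|}{2}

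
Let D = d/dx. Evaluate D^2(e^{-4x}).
16 e^{- 4 x}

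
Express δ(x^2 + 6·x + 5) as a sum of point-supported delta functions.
\frac{\delta(x + 5) + \delta(x + 1)}{4}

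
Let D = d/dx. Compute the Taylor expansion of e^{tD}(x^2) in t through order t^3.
t^{2} + 2 t x + x^{2}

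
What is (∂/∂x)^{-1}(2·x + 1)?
x^{2} + x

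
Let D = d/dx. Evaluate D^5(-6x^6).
- 4320 x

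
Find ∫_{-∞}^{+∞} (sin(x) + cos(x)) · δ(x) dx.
1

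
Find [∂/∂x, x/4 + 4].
\frac{1}{4}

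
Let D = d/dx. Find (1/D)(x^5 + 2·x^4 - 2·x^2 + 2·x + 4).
\frac{x^{6}}{6} + \frac{2 x^{5}}{5} - \frac{2 x^{3}}{3} + x^{2} + 4 x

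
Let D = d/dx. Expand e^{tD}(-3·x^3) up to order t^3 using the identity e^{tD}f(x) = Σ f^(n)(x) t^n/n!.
- 3 t^{3} - 9 t^{2} x - 9 t x^{2} - 3 x^{3}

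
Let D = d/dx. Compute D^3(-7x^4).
- 168 x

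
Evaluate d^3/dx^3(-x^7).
- 210 x^{4}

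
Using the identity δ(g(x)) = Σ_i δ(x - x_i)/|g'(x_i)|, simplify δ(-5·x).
\frac{\delta(x)}{5}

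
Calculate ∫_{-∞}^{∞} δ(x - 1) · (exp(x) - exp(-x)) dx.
2 \sinh{\left(1 \right)}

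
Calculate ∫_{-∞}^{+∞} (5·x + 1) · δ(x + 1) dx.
-4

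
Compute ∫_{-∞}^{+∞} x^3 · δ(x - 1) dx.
1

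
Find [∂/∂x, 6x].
6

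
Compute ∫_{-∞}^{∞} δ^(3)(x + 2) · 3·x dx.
0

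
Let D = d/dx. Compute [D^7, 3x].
21D^{6}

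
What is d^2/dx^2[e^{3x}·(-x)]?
\left(- 9 x - 6\right) e^{3 x}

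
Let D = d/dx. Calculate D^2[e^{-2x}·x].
4 \left(x - 1\right) e^{- 2 x}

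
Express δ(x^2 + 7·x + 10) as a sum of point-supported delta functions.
\frac{\delta(x + 2) + \delta(x + 5)}{3}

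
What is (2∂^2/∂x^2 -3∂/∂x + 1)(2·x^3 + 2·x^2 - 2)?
2 x^{3} - 16 x^{2} + 12 x + 6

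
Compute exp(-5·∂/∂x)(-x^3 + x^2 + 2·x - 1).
- x^{3} + 16 x^{2} - 83 x + 139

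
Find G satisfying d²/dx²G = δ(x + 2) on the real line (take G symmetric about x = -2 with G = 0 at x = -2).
\frac{|x + 2|}{2}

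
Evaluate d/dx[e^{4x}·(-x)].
\left(- 4 x - 1\right) e^{4 x}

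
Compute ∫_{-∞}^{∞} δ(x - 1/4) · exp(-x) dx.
e^{- \frac{1}{4}}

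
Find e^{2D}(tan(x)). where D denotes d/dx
\tan{\left(x + 2 \right)}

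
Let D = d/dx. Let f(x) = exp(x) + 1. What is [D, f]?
e^{x}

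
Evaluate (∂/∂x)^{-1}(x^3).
\frac{x^{4}}{4}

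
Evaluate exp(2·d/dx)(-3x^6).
- 3 x^{6} - 36 x^{5} - 180 x^{4} - 480 x^{3} - 720 x^{2} - 576 x - 192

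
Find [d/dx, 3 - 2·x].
-2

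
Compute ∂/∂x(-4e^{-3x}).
12 e^{- 3 x}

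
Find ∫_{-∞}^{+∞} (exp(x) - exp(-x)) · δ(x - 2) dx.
2 \sinh{\left(2 \right)}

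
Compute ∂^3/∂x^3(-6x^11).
- 5940 x^{8}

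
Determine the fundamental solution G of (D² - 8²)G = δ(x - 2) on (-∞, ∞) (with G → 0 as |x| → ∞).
-\frac{e^{-8|x - 2|}}{16}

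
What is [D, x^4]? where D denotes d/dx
4 x^{3}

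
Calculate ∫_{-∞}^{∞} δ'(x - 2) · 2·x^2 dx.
-8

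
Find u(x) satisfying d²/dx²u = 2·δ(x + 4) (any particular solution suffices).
|x + 4|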